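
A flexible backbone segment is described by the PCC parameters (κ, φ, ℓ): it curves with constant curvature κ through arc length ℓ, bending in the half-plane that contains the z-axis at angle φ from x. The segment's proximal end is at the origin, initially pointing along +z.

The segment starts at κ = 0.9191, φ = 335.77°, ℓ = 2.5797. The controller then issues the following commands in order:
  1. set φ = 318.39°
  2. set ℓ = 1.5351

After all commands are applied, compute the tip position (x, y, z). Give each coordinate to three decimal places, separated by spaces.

initial: κ=0.9191, φ=335.77°, ℓ=2.5797
cmd 1: set φ=318.39° → (κ,φ,ℓ)=(0.9191,318.39°,2.5797) → tip=(1.3972,-1.2409,0.7579)
cmd 2: set ℓ=1.5351 → (κ,φ,ℓ)=(0.9191,318.39°,1.5351) → tip=(0.6840,-0.6075,1.0741)

0.684 -0.607 1.074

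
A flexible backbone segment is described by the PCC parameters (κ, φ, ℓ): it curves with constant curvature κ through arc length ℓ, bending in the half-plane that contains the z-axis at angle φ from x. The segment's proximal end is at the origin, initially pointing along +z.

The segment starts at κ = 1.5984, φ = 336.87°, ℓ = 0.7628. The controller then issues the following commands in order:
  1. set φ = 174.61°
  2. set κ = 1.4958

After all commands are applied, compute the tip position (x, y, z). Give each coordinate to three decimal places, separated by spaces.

initial: κ=1.5984, φ=336.87°, ℓ=0.7628
cmd 1: set φ=174.61° → (κ,φ,ℓ)=(1.5984,174.61°,0.7628) → tip=(-0.4084,0.0385,0.5874)
cmd 2: set κ=1.4958 → (κ,φ,ℓ)=(1.4958,174.61°,0.7628) → tip=(-0.3882,0.0366,0.6077)

-0.388 0.037 0.608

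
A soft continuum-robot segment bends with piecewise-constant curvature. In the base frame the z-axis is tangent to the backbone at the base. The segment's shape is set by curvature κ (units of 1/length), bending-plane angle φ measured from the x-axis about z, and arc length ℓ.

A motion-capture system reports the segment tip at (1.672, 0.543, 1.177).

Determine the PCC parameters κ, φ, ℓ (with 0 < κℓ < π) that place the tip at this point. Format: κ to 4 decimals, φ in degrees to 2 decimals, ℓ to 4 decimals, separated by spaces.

ρ = √(x²+y²) = √(1.672² + 0.543²) = 1.75796
φ = atan2(y, x) mod 360° = atan2(0.543, 1.672) = 17.9918°
|p|² = ρ² + z² = 1.75796² + 1.177² = 4.47576
κ = 2ρ / |p|² = 2×1.75796 / 4.47576 = 0.78555
θ = 2·atan2(ρ, z) = 2·atan2(1.75796, 1.177) = 1.96163 rad
ℓ = θ/κ = 1.96163/0.78555 = 2.49716

0.7855 17.99 2.4972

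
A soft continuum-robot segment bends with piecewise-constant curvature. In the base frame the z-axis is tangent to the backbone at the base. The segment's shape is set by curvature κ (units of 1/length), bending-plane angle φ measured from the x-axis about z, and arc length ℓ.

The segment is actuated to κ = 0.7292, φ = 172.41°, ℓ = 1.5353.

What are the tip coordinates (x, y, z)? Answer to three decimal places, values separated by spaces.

θ = κ·ℓ = 0.7292 × 1.5353 = 1.11954 rad
ρ = (1 − cos θ)/κ = (1 − 0.43610)/0.7292 = 0.77332
z = sin θ / κ = 0.89990/0.7292 = 1.23409
x = ρ cos φ = 0.77332 × cos(172.41°) = -0.76654
y = ρ sin φ = 0.77332 × sin(172.41°) = 0.10214

-0.767 0.102 1.234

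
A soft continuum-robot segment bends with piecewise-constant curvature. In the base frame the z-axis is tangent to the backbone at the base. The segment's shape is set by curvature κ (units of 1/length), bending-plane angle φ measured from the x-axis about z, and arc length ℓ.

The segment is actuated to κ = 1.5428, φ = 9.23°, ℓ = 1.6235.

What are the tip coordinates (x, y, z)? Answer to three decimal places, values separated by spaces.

1.154 0.188 0.385

θ = κ·ℓ = 1.5428 × 1.6235 = 2.50474 rad
ρ = (1 − cos θ)/κ = (1 − -0.80397)/1.5428 = 1.16928
z = sin θ / κ = 0.59467/1.5428 = 0.38545
x = ρ cos φ = 1.16928 × cos(9.23°) = 1.15414
y = ρ sin φ = 1.16928 × sin(9.23°) = 0.18755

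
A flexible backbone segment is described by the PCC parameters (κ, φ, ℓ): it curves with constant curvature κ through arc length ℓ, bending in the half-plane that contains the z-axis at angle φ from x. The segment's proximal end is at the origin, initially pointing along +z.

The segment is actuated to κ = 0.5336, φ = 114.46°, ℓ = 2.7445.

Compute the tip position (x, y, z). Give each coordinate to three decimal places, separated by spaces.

-0.694 1.525 1.863

θ = κ·ℓ = 0.5336 × 2.7445 = 1.46447 rad
ρ = (1 − cos θ)/κ = (1 − 0.10613)/0.5336 = 1.67517
z = sin θ / κ = 0.99435/0.5336 = 1.86348
x = ρ cos φ = 1.67517 × cos(114.46°) = -0.69362
y = ρ sin φ = 1.67517 × sin(114.46°) = 1.52482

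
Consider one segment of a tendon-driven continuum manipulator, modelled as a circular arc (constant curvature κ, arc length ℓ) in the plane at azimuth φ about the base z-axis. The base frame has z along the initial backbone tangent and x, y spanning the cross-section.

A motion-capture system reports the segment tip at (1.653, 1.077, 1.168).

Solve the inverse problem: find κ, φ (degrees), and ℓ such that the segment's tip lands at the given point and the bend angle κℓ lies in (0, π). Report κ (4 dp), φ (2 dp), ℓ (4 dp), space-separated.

0.7506 33.09 2.7610

ρ = √(x²+y²) = √(1.653² + 1.077²) = 1.97290
φ = atan2(y, x) mod 360° = atan2(1.077, 1.653) = 33.0860°
|p|² = ρ² + z² = 1.97290² + 1.168² = 5.25656
κ = 2ρ / |p|² = 2×1.97290 / 5.25656 = 0.75064
θ = 2·atan2(ρ, z) = 2·atan2(1.97290, 1.168) = 2.07253 rad
ℓ = θ/κ = 2.07253/0.75064 = 2.76100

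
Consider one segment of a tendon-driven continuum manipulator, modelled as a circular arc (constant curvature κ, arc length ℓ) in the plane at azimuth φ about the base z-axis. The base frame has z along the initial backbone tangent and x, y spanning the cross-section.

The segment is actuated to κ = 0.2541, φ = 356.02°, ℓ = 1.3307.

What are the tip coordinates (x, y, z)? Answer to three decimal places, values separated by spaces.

θ = κ·ℓ = 0.2541 × 1.3307 = 0.33813 rad
ρ = (1 − cos θ)/κ = (1 − 0.94338)/0.2541 = 0.22284
z = sin θ / κ = 0.33172/0.2541 = 1.30549
x = ρ cos φ = 0.22284 × cos(356.02°) = 0.22230
y = ρ sin φ = 0.22284 × sin(356.02°) = -0.01547

0.222 -0.015 1.305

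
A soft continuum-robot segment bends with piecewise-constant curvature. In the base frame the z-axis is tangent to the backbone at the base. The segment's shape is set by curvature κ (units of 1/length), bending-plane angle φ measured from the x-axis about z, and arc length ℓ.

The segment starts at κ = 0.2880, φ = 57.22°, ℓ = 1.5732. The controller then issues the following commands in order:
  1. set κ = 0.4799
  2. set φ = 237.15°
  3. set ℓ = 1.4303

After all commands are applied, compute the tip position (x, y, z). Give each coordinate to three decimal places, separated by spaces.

-0.256 -0.396 1.321

initial: κ=0.2880, φ=57.22°, ℓ=1.5732
cmd 1: set κ=0.4799 → (κ,φ,ℓ)=(0.4799,57.22°,1.5732) → tip=(0.3065,0.4760,1.4279)
cmd 2: set φ=237.15° → (κ,φ,ℓ)=(0.4799,237.15°,1.5732) → tip=(-0.3071,-0.4757,1.4279)
cmd 3: set ℓ=1.4303 → (κ,φ,ℓ)=(0.4799,237.15°,1.4303) → tip=(-0.2560,-0.3964,1.3206)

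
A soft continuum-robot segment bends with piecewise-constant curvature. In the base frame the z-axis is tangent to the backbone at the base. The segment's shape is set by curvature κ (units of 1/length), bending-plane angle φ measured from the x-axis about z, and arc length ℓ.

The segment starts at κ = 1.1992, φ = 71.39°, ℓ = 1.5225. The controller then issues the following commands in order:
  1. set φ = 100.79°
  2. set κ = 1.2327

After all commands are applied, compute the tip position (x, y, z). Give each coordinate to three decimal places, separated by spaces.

initial: κ=1.1992, φ=71.39°, ℓ=1.5225
cmd 1: set φ=100.79° → (κ,φ,ℓ)=(1.1992,100.79°,1.5225) → tip=(-0.1955,1.0258,0.8069)
cmd 2: set κ=1.2327 → (κ,φ,ℓ)=(1.2327,100.79°,1.5225) → tip=(-0.1976,1.0369,0.7735)

-0.198 1.037 0.774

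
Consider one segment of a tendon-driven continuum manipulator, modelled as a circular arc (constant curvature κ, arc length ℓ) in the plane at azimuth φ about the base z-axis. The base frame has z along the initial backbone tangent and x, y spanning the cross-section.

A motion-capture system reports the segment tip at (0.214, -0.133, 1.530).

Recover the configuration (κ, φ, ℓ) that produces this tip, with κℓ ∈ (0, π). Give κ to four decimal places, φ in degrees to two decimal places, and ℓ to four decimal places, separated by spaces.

0.2096 328.14 1.5575

ρ = √(x²+y²) = √(0.214² + -0.133²) = 0.25196
φ = atan2(y, x) mod 360° = atan2(-0.133, 0.214) = 328.1392°
|p|² = ρ² + z² = 0.25196² + 1.530² = 2.40438
κ = 2ρ / |p|² = 2×0.25196 / 2.40438 = 0.20959
θ = 2·atan2(ρ, z) = 2·atan2(0.25196, 1.530) = 0.32643 rad
ℓ = θ/κ = 0.32643/0.20959 = 1.55751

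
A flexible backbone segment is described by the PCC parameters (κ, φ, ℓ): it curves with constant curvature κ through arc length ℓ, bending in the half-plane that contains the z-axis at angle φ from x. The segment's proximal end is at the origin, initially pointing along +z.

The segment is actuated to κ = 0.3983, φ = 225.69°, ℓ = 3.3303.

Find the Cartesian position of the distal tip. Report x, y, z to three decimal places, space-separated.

-1.330 -1.362 2.436

θ = κ·ℓ = 0.3983 × 3.3303 = 1.32646 rad
ρ = (1 − cos θ)/κ = (1 − 0.24191)/0.3983 = 1.90330
z = sin θ / κ = 0.97030/0.3983 = 2.43610
x = ρ cos φ = 1.90330 × cos(225.69°) = -1.32953
y = ρ sin φ = 1.90330 × sin(225.69°) = -1.36195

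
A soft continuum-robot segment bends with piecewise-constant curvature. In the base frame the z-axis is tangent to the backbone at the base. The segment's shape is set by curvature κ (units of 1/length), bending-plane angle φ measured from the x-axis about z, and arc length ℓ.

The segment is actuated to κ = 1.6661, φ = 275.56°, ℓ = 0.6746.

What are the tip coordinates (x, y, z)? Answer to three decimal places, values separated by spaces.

θ = κ·ℓ = 1.6661 × 0.6746 = 1.12395 rad
ρ = (1 − cos θ)/κ = (1 − 0.43212)/1.6661 = 0.34084
z = sin θ / κ = 0.90181/1.6661 = 0.54127
x = ρ cos φ = 0.34084 × cos(275.56°) = 0.03302
y = ρ sin φ = 0.34084 × sin(275.56°) = -0.33924

0.033 -0.339 0.541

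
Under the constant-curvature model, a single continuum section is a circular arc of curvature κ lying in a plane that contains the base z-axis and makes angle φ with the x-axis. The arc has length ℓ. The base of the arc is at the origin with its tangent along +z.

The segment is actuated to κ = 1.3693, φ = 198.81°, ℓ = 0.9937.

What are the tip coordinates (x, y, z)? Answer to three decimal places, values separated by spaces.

θ = κ·ℓ = 1.3693 × 0.9937 = 1.36067 rad
ρ = (1 − cos θ)/κ = (1 − 0.20858)/1.3693 = 0.57797
z = sin θ / κ = 0.97801/1.3693 = 0.71424
x = ρ cos φ = 0.57797 × cos(198.81°) = -0.54711
y = ρ sin φ = 0.57797 × sin(198.81°) = -0.18636

-0.547 -0.186 0.714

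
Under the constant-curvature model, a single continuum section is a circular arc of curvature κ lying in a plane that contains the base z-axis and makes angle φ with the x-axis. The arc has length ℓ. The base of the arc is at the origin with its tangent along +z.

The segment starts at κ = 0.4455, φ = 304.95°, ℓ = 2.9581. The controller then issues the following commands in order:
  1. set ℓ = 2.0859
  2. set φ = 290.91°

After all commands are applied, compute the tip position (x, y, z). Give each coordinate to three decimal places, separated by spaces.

0.322 -0.842 1.798

initial: κ=0.4455, φ=304.95°, ℓ=2.9581
cmd 1: set ℓ=2.0859 → (κ,φ,ℓ)=(0.4455,304.95°,2.0859) → tip=(0.5164,-0.7388,1.7984)
cmd 2: set φ=290.91° → (κ,φ,ℓ)=(0.4455,290.91°,2.0859) → tip=(0.3217,-0.8420,1.7984)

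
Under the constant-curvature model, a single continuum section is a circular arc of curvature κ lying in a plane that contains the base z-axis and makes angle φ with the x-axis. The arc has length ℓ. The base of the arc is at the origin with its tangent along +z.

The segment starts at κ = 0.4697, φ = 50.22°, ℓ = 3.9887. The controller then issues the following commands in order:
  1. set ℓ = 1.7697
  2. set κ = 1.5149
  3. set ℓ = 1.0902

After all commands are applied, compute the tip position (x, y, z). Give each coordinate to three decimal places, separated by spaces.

initial: κ=0.4697, φ=50.22°, ℓ=3.9887
cmd 1: set ℓ=1.7697 → (κ,φ,ℓ)=(0.4697,50.22°,1.7697) → tip=(0.4441,0.5334,1.5728)
cmd 2: set κ=1.5149 → (κ,φ,ℓ)=(1.5149,50.22°,1.7697) → tip=(0.8007,0.9617,0.2935)
cmd 3: set ℓ=1.0902 → (κ,φ,ℓ)=(1.5149,50.22°,1.0902) → tip=(0.4564,0.5482,0.6580)

0.456 0.548 0.658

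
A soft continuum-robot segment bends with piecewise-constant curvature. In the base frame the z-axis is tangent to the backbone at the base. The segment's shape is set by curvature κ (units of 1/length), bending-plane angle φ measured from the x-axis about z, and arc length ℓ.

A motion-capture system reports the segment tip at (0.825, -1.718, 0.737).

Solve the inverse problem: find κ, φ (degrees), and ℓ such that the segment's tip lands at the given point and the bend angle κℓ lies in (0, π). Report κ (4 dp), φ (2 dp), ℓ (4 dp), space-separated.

ρ = √(x²+y²) = √(0.825² + -1.718²) = 1.90582
φ = atan2(y, x) mod 360° = atan2(-1.718, 0.825) = 295.6508°
|p|² = ρ² + z² = 1.90582² + 0.737² = 4.17532
κ = 2ρ / |p|² = 2×1.90582 / 4.17532 = 0.91290
θ = 2·atan2(ρ, z) = 2·atan2(1.90582, 0.737) = 2.40360 rad
ℓ = θ/κ = 2.40360/0.91290 = 2.63293

0.9129 295.65 2.6329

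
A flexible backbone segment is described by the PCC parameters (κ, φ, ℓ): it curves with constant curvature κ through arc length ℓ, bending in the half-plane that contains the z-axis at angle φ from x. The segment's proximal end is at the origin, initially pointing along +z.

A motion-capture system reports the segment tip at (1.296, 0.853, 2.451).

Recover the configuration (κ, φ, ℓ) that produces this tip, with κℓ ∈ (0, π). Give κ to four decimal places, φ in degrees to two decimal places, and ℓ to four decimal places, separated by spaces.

0.3688 33.35 3.0607

ρ = √(x²+y²) = √(1.296² + 0.853²) = 1.55152
φ = atan2(y, x) mod 360° = atan2(0.853, 1.296) = 33.3521°
|p|² = ρ² + z² = 1.55152² + 2.451² = 8.41463
κ = 2ρ / |p|² = 2×1.55152 / 8.41463 = 0.36877
θ = 2·atan2(ρ, z) = 2·atan2(1.55152, 2.451) = 1.12869 rad
ℓ = θ/κ = 1.12869/0.36877 = 3.06069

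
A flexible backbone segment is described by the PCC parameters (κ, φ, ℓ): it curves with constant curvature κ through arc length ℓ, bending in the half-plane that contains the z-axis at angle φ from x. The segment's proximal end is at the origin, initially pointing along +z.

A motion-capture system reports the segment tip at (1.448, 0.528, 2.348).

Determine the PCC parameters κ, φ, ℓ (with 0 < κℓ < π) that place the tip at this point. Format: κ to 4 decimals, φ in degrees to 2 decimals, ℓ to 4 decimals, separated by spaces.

ρ = √(x²+y²) = √(1.448² + 0.528²) = 1.54126
φ = atan2(y, x) mod 360° = atan2(0.528, 1.448) = 20.0339°
|p|² = ρ² + z² = 1.54126² + 2.348² = 7.88859
κ = 2ρ / |p|² = 2×1.54126 / 7.88859 = 0.39076
θ = 2·atan2(ρ, z) = 2·atan2(1.54126, 2.348) = 1.16174 rad
ℓ = θ/κ = 1.16174/0.39076 = 2.97306

0.3908 20.03 2.9731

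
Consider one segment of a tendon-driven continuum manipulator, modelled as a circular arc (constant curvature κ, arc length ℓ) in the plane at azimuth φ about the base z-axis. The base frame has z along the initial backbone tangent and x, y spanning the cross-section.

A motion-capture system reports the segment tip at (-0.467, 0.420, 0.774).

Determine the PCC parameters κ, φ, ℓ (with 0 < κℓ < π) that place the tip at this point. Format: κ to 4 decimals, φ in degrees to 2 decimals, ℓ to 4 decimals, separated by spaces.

1.2643 138.03 1.0784

ρ = √(x²+y²) = √(-0.467² + 0.420²) = 0.62808
φ = atan2(y, x) mod 360° = atan2(0.420, -0.467) = 138.0331°
|p|² = ρ² + z² = 0.62808² + 0.774² = 0.99357
κ = 2ρ / |p|² = 2×0.62808 / 0.99357 = 1.26430
θ = 2·atan2(ρ, z) = 2·atan2(0.62808, 0.774) = 1.36340 rad
ℓ = θ/κ = 1.36340/1.26430 = 1.07838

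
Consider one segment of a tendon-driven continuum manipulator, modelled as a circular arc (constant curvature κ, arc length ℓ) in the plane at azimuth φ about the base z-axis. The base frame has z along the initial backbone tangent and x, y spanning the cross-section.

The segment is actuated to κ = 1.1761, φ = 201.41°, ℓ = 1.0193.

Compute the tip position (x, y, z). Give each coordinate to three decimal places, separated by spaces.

θ = κ·ℓ = 1.1761 × 1.0193 = 1.19880 rad
ρ = (1 − cos θ)/κ = (1 − 0.36348)/1.1761 = 0.54121
z = sin θ / κ = 0.93160/1.1761 = 0.79211
x = ρ cos φ = 0.54121 × cos(201.41°) = -0.50387
y = ρ sin φ = 0.54121 × sin(201.41°) = -0.19756

-0.504 -0.198 0.792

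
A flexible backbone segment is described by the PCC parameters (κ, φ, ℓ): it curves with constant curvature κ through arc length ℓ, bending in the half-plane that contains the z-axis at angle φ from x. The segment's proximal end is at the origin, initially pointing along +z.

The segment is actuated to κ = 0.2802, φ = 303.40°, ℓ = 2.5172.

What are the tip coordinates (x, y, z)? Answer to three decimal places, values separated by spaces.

θ = κ·ℓ = 0.2802 × 2.5172 = 0.70532 rad
ρ = (1 − cos θ)/κ = (1 − 0.76140)/0.2802 = 0.85152
z = sin θ / κ = 0.64828/0.2802 = 2.31362
x = ρ cos φ = 0.85152 × cos(303.40°) = 0.46874
y = ρ sin φ = 0.85152 × sin(303.40°) = -0.71089

0.469 -0.711 2.314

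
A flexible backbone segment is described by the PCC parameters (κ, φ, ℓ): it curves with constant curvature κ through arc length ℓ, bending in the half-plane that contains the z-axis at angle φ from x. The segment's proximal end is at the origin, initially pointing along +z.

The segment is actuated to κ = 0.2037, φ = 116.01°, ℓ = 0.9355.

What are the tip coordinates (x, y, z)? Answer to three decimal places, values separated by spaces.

θ = κ·ℓ = 0.2037 × 0.9355 = 0.19056 rad
ρ = (1 − cos θ)/κ = (1 − 0.98190)/0.2037 = 0.08887
z = sin θ / κ = 0.18941/0.2037 = 0.92985
x = ρ cos φ = 0.08887 × cos(116.01°) = -0.03897
y = ρ sin φ = 0.08887 × sin(116.01°) = 0.07987

-0.039 0.080 0.930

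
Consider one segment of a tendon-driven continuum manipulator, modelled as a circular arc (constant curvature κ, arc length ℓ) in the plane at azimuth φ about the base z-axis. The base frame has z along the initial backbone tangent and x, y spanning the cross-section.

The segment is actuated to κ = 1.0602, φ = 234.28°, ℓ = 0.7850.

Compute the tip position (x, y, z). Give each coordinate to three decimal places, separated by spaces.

θ = κ·ℓ = 1.0602 × 0.7850 = 0.83226 rad
ρ = (1 − cos θ)/κ = (1 − 0.67321)/1.0602 = 0.30824
z = sin θ / κ = 0.73945/1.0602 = 0.69747
x = ρ cos φ = 0.30824 × cos(234.28°) = -0.17996
y = ρ sin φ = 0.30824 × sin(234.28°) = -0.25025

-0.180 -0.250 0.697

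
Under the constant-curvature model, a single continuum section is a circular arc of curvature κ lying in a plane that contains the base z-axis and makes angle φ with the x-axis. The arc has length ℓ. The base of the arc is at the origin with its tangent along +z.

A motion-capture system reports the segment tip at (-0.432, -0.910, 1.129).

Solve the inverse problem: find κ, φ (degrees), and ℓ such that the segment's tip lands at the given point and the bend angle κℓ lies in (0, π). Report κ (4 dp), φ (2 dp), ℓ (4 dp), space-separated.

0.8800 244.61 1.6557

ρ = √(x²+y²) = √(-0.432² + -0.910²) = 1.00734
φ = atan2(y, x) mod 360° = atan2(-0.910, -0.432) = 244.6051°
|p|² = ρ² + z² = 1.00734² + 1.129² = 2.28937
κ = 2ρ / |p|² = 2×1.00734 / 2.28937 = 0.88001
θ = 2·atan2(ρ, z) = 2·atan2(1.00734, 1.129) = 1.45702 rad
ℓ = θ/κ = 1.45702/0.88001 = 1.65568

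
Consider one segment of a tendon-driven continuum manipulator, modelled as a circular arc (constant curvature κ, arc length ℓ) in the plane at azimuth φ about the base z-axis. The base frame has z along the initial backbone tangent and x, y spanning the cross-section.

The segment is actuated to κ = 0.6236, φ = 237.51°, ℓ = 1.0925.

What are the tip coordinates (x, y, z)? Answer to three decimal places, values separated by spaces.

-0.192 -0.302 1.010

θ = κ·ℓ = 0.6236 × 1.0925 = 0.68128 rad
ρ = (1 − cos θ)/κ = (1 − 0.77677)/0.6236 = 0.35798
z = sin θ / κ = 0.62979/0.6236 = 1.00993
x = ρ cos φ = 0.35798 × cos(237.51°) = -0.19229
y = ρ sin φ = 0.35798 × sin(237.51°) = -0.30195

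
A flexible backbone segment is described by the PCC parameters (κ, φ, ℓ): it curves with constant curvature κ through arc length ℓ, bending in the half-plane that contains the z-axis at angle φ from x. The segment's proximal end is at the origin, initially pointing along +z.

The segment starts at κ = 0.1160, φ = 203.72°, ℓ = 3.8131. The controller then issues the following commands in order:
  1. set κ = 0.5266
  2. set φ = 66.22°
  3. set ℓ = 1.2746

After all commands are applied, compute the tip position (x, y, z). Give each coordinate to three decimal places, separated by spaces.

0.166 0.377 1.181

initial: κ=0.1160, φ=203.72°, ℓ=3.8131
cmd 1: set κ=0.5266 → (κ,φ,ℓ)=(0.5266,203.72°,3.8131) → tip=(-2.4746,-1.0873,1.7204)
cmd 2: set φ=66.22° → (κ,φ,ℓ)=(0.5266,66.22°,3.8131) → tip=(1.0899,2.4735,1.7204)
cmd 3: set ℓ=1.2746 → (κ,φ,ℓ)=(0.5266,66.22°,1.2746) → tip=(0.1661,0.3770,1.1810)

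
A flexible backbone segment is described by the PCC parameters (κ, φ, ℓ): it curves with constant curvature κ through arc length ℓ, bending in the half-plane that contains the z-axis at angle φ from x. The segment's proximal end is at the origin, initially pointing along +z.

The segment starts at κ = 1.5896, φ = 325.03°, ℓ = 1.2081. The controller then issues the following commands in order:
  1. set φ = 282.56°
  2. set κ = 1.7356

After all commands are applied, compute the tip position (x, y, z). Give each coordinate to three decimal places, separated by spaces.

initial: κ=1.5896, φ=325.03°, ℓ=1.2081
cmd 1: set φ=282.56° → (κ,φ,ℓ)=(1.5896,282.56°,1.2081) → tip=(0.1837,-0.8244,0.5910)
cmd 2: set κ=1.7356 → (κ,φ,ℓ)=(1.7356,282.56°,1.2081) → tip=(0.1882,-0.8447,0.4983)

0.188 -0.845 0.498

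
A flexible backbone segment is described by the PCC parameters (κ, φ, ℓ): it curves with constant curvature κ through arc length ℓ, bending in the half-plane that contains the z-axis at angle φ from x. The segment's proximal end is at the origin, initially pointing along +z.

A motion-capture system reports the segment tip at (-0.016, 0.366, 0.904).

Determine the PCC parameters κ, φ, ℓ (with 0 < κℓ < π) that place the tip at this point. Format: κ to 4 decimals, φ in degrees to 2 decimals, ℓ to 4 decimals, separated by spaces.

0.7701 92.50 0.9999

ρ = √(x²+y²) = √(-0.016² + 0.366²) = 0.36635
φ = atan2(y, x) mod 360° = atan2(0.366, -0.016) = 92.5031°
|p|² = ρ² + z² = 0.36635² + 0.904² = 0.95143
κ = 2ρ / |p|² = 2×0.36635 / 0.95143 = 0.77010
θ = 2·atan2(ρ, z) = 2·atan2(0.36635, 0.904) = 0.77005 rad
ℓ = θ/κ = 0.77005/0.77010 = 0.99994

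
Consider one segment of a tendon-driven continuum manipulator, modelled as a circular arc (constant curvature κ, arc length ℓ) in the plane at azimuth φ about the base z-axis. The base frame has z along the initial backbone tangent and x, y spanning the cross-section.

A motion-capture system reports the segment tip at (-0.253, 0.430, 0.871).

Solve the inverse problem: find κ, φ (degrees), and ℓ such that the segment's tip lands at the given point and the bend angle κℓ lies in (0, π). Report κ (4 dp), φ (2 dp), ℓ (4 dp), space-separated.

ρ = √(x²+y²) = √(-0.253² + 0.430²) = 0.49891
φ = atan2(y, x) mod 360° = atan2(0.430, -0.253) = 120.4714°
|p|² = ρ² + z² = 0.49891² + 0.871² = 1.00755
κ = 2ρ / |p|² = 2×0.49891 / 1.00755 = 0.99034
θ = 2·atan2(ρ, z) = 2·atan2(0.49891, 0.871) = 1.04036 rad
ℓ = θ/κ = 1.04036/0.99034 = 1.05051

0.9903 120.47 1.0505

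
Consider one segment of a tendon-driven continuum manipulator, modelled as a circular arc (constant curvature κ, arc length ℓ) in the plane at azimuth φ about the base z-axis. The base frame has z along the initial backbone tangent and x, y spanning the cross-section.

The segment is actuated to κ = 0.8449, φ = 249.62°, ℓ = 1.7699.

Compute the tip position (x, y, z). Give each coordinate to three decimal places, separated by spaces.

-0.381 -1.026 1.180

θ = κ·ℓ = 0.8449 × 1.7699 = 1.49539 rad
ρ = (1 − cos θ)/κ = (1 − 0.07534)/0.8449 = 1.09441
z = sin θ / κ = 0.99716/0.8449 = 1.18021
x = ρ cos φ = 1.09441 × cos(249.62°) = -0.38112
y = ρ sin φ = 1.09441 × sin(249.62°) = -1.02590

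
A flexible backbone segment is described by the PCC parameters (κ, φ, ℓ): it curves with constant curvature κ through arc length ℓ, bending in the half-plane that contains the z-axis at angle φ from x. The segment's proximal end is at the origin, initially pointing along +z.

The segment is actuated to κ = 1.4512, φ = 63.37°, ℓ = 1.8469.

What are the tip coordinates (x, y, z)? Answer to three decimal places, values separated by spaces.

θ = κ·ℓ = 1.4512 × 1.8469 = 2.68022 rad
ρ = (1 − cos θ)/κ = (1 − -0.89544)/1.4512 = 1.30612
z = sin θ / κ = 0.44518/1.4512 = 0.30676
x = ρ cos φ = 1.30612 × cos(63.37°) = 0.58544
y = ρ sin φ = 1.30612 × sin(63.37°) = 1.16757

0.585 1.168 0.307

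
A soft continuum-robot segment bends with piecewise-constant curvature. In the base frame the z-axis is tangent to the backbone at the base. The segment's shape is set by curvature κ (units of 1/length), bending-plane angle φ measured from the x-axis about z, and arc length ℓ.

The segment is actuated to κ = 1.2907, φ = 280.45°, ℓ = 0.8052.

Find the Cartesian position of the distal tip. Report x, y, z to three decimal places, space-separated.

0.069 -0.376 0.668

θ = κ·ℓ = 1.2907 × 0.8052 = 1.03927 rad
ρ = (1 − cos θ)/κ = (1 − 0.50685)/1.2907 = 0.38208
z = sin θ / κ = 0.86204/1.2907 = 0.66788
x = ρ cos φ = 0.38208 × cos(280.45°) = 0.06930
y = ρ sin φ = 0.38208 × sin(280.45°) = -0.37574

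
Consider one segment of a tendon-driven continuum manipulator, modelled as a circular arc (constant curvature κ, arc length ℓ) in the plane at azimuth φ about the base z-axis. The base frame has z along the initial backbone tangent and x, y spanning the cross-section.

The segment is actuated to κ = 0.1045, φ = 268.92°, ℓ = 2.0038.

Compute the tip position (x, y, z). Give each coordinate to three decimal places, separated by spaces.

-0.004 -0.209 1.989

θ = κ·ℓ = 0.1045 × 2.0038 = 0.20940 rad
ρ = (1 − cos θ)/κ = (1 − 0.97816)/0.1045 = 0.20903
z = sin θ / κ = 0.20787/0.1045 = 1.98919
x = ρ cos φ = 0.20903 × cos(268.92°) = -0.00394
y = ρ sin φ = 0.20903 × sin(268.92°) = -0.20899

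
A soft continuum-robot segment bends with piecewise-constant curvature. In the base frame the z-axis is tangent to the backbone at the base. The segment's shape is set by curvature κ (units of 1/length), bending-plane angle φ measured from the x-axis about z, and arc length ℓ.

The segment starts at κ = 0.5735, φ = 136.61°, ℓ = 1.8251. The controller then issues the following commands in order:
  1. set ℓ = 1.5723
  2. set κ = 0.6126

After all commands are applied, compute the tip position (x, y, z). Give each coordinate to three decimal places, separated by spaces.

-0.509 0.481 1.340

initial: κ=0.5735, φ=136.61°, ℓ=1.8251
cmd 1: set ℓ=1.5723 → (κ,φ,ℓ)=(0.5735,136.61°,1.5723) → tip=(-0.4812,0.4549,1.3677)
cmd 2: set κ=0.6126 → (κ,φ,ℓ)=(0.6126,136.61°,1.5723) → tip=(-0.5090,0.4812,1.3402)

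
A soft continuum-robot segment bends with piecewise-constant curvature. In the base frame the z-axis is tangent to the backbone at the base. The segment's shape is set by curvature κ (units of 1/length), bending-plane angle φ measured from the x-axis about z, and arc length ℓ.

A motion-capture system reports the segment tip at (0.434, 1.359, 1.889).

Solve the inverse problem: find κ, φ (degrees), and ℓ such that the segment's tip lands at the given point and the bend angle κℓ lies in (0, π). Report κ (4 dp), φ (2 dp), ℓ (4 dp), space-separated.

ρ = √(x²+y²) = √(0.434² + 1.359²) = 1.42662
φ = atan2(y, x) mod 360° = atan2(1.359, 0.434) = 72.2890°
|p|² = ρ² + z² = 1.42662² + 1.889² = 5.60356
κ = 2ρ / |p|² = 2×1.42662 / 5.60356 = 0.50918
θ = 2·atan2(ρ, z) = 2·atan2(1.42662, 1.889) = 1.29367 rad
ℓ = θ/κ = 1.29367/0.50918 = 2.54068

0.5092 72.29 2.5407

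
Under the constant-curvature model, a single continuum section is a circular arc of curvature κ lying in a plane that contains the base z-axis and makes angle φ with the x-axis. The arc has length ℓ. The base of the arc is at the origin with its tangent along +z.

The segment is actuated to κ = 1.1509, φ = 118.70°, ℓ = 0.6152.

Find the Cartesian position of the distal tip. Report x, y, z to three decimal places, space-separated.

θ = κ·ℓ = 1.1509 × 0.6152 = 0.70803 rad
ρ = (1 − cos θ)/κ = (1 − 0.75964)/1.1509 = 0.20884
z = sin θ / κ = 0.65034/1.1509 = 0.56507
x = ρ cos φ = 0.20884 × cos(118.70°) = -0.10029
y = ρ sin φ = 0.20884 × sin(118.70°) = 0.18319

-0.100 0.183 0.565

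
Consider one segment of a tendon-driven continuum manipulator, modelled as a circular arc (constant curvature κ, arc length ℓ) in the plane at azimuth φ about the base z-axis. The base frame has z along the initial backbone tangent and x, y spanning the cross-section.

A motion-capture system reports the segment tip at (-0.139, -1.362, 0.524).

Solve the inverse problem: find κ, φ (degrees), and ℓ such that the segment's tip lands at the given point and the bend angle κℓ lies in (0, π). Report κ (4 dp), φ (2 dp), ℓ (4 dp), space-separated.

ρ = √(x²+y²) = √(-0.139² + -1.362²) = 1.36907
φ = atan2(y, x) mod 360° = atan2(-1.362, -0.139) = 264.1728°
|p|² = ρ² + z² = 1.36907² + 0.524² = 2.14894
κ = 2ρ / |p|² = 2×1.36907 / 2.14894 = 1.27419
θ = 2·atan2(ρ, z) = 2·atan2(1.36907, 0.524) = 2.41051 rad
ℓ = θ/κ = 2.41051/1.27419 = 1.89181

1.2742 264.17 1.8918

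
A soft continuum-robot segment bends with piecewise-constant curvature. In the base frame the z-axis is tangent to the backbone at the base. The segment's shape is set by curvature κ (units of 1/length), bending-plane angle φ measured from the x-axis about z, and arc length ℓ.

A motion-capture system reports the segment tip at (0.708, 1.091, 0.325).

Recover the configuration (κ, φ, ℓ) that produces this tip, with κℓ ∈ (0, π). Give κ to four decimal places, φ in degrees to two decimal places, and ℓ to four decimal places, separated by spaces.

ρ = √(x²+y²) = √(0.708² + 1.091²) = 1.30059
φ = atan2(y, x) mod 360° = atan2(1.091, 0.708) = 57.0186°
|p|² = ρ² + z² = 1.30059² + 0.325² = 1.79717
κ = 2ρ / |p|² = 2×1.30059 / 1.79717 = 1.44738
θ = 2·atan2(ρ, z) = 2·atan2(1.30059, 0.325) = 2.65185 rad
ℓ = θ/κ = 2.65185/1.44738 = 1.83217

1.4474 57.02 1.8322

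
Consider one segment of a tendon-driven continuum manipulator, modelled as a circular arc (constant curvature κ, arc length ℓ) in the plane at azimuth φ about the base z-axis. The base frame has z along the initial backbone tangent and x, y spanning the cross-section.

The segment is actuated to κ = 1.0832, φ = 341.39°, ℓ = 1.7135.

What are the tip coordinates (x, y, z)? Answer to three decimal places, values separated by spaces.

θ = κ·ℓ = 1.0832 × 1.7135 = 1.85606 rad
ρ = (1 − cos θ)/κ = (1 − -0.28141)/1.0832 = 1.18299
z = sin θ / κ = 0.95959/1.0832 = 0.88588
x = ρ cos φ = 1.18299 × cos(341.39°) = 1.12113
y = ρ sin φ = 1.18299 × sin(341.39°) = -0.37752

1.121 -0.378 0.886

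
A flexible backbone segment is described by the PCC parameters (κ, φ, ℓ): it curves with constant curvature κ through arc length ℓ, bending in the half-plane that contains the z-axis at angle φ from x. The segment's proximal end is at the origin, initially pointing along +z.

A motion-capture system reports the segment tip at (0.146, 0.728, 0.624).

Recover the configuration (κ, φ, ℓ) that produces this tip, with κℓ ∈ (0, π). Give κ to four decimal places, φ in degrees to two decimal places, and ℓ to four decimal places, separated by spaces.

1.5786 78.66 1.1046

ρ = √(x²+y²) = √(0.146² + 0.728²) = 0.74250
φ = atan2(y, x) mod 360° = atan2(0.728, 0.146) = 78.6598°
|p|² = ρ² + z² = 0.74250² + 0.624² = 0.94068
κ = 2ρ / |p|² = 2×0.74250 / 0.94068 = 1.57864
θ = 2·atan2(ρ, z) = 2·atan2(0.74250, 0.624) = 1.74379 rad
ℓ = θ/κ = 1.74379/1.57864 = 1.10462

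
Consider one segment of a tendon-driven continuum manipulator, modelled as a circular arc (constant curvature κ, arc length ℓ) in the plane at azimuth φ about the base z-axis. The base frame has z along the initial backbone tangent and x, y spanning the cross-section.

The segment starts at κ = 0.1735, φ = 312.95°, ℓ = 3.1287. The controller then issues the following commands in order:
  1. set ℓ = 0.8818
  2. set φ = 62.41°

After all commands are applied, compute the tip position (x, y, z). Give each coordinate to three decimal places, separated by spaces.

0.031 0.060 0.878

initial: κ=0.1735, φ=312.95°, ℓ=3.1287
cmd 1: set ℓ=0.8818 → (κ,φ,ℓ)=(0.1735,312.95°,0.8818) → tip=(0.0459,-0.0493,0.8784)
cmd 2: set φ=62.41° → (κ,φ,ℓ)=(0.1735,62.41°,0.8818) → tip=(0.0312,0.0597,0.8784)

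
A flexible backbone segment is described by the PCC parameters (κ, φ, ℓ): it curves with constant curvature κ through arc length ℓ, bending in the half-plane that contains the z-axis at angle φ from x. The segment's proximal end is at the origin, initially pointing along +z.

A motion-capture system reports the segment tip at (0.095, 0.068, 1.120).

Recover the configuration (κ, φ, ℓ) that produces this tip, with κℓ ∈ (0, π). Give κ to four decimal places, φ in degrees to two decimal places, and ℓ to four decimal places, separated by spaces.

ρ = √(x²+y²) = √(0.095² + 0.068²) = 0.11683
φ = atan2(y, x) mod 360° = atan2(0.068, 0.095) = 35.5947°
|p|² = ρ² + z² = 0.11683² + 1.120² = 1.26805
κ = 2ρ / |p|² = 2×0.11683 / 1.26805 = 0.18427
θ = 2·atan2(ρ, z) = 2·atan2(0.11683, 1.120) = 0.20787 rad
ℓ = θ/κ = 0.20787/0.18427 = 1.12811

0.1843 35.59 1.1281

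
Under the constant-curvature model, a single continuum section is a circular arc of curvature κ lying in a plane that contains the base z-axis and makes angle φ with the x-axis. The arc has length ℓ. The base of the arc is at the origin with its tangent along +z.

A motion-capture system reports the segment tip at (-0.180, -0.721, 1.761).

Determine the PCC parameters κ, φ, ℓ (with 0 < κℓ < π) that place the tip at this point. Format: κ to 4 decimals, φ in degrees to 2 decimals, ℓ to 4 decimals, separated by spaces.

ρ = √(x²+y²) = √(-0.180² + -0.721²) = 0.74313
φ = atan2(y, x) mod 360° = atan2(-0.721, -0.180) = 255.9825°
|p|² = ρ² + z² = 0.74313² + 1.761² = 3.65336
κ = 2ρ / |p|² = 2×0.74313 / 3.65336 = 0.40682
θ = 2·atan2(ρ, z) = 2·atan2(0.74313, 1.761) = 0.79864 rad
ℓ = θ/κ = 0.79864/0.40682 = 1.96314

0.4068 255.98 1.9631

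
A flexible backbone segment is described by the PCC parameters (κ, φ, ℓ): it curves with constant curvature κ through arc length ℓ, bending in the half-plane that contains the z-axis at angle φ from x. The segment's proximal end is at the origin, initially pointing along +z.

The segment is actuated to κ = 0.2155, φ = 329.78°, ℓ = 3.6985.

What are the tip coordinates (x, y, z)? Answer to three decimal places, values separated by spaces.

θ = κ·ℓ = 0.2155 × 3.6985 = 0.79703 rad
ρ = (1 − cos θ)/κ = (1 − 0.69884)/0.2155 = 1.39751
z = sin θ / κ = 0.71528/0.2155 = 3.31917
x = ρ cos φ = 1.39751 × cos(329.78°) = 1.20759
y = ρ sin φ = 1.39751 × sin(329.78°) = -0.70340

1.208 -0.703 3.319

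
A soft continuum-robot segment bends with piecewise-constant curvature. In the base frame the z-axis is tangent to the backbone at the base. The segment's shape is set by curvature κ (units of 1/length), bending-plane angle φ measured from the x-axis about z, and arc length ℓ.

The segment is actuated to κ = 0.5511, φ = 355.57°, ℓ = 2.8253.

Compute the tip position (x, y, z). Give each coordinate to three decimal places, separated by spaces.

θ = κ·ℓ = 0.5511 × 2.8253 = 1.55702 rad
ρ = (1 − cos θ)/κ = (1 − 0.01377)/0.5511 = 1.78956
z = sin θ / κ = 0.99991/0.5511 = 1.81438
x = ρ cos φ = 1.78956 × cos(355.57°) = 1.78421
y = ρ sin φ = 1.78956 × sin(355.57°) = -0.13823

1.784 -0.138 1.814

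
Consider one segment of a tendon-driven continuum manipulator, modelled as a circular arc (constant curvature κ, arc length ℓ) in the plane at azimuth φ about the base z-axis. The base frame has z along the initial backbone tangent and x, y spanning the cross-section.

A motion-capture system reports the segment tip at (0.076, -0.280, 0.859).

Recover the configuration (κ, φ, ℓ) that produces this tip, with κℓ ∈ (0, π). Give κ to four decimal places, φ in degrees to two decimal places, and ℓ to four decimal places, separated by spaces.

0.7059 285.19 0.9229

ρ = √(x²+y²) = √(0.076² + -0.280²) = 0.29013
φ = atan2(y, x) mod 360° = atan2(-0.280, 0.076) = 285.1858°
|p|² = ρ² + z² = 0.29013² + 0.859² = 0.82206
κ = 2ρ / |p|² = 2×0.29013 / 0.82206 = 0.70587
θ = 2·atan2(ρ, z) = 2·atan2(0.29013, 0.859) = 0.65145 rad
ℓ = θ/κ = 0.65145/0.70587 = 0.92291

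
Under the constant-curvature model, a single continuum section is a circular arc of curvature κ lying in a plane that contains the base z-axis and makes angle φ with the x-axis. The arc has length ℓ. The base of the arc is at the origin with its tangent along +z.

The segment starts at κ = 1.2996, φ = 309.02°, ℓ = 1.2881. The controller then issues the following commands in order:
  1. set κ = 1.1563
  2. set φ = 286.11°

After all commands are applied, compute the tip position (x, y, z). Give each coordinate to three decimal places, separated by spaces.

initial: κ=1.2996, φ=309.02°, ℓ=1.2881
cmd 1: set κ=1.1563 → (κ,φ,ℓ)=(1.1563,309.02°,1.2881) → tip=(0.5002,-0.6173,0.8620)
cmd 2: set φ=286.11° → (κ,φ,ℓ)=(1.1563,286.11°,1.2881) → tip=(0.2205,-0.7633,0.8620)

0.220 -0.763 0.862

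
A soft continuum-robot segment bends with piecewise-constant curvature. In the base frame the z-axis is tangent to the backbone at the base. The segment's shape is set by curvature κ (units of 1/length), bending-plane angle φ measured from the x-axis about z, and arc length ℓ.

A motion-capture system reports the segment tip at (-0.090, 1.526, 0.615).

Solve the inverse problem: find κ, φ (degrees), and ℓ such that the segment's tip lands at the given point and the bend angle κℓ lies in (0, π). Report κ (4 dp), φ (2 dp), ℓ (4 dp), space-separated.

ρ = √(x²+y²) = √(-0.090² + 1.526²) = 1.52865
φ = atan2(y, x) mod 360° = atan2(1.526, -0.090) = 93.3753°
|p|² = ρ² + z² = 1.52865² + 0.615² = 2.71500
κ = 2ρ / |p|² = 2×1.52865 / 2.71500 = 1.12608
θ = 2·atan2(ρ, z) = 2·atan2(1.52865, 0.615) = 2.37659 rad
ℓ = θ/κ = 2.37659/1.12608 = 2.11050

1.1261 93.38 2.1105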